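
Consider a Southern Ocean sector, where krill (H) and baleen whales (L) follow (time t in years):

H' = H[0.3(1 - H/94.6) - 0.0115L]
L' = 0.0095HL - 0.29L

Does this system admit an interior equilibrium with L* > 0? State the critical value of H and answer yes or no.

The predator equation gives dL/dt > 0 only when H > 0.29/0.0095 = 30.5.
Without the predator, H → K = 94.6. Since 94.6 > 30.5, the predator can invade and persist.

Threshold H = 30.5; K > 30.5, so yes, the predator persists.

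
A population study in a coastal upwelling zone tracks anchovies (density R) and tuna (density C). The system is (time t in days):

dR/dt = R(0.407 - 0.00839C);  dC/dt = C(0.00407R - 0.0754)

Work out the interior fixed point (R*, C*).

Set dC/dt = 0 with C > 0: 0.00407R - 0.0754 = 0, so R* = 0.0754/0.00407 = 18.5.
Set dR/dt = 0 with R > 0: 0.407 - 0.00839C = 0, so C* = 0.407/0.00839 = 48.5.

R* ≈ 18.5, C* ≈ 48.5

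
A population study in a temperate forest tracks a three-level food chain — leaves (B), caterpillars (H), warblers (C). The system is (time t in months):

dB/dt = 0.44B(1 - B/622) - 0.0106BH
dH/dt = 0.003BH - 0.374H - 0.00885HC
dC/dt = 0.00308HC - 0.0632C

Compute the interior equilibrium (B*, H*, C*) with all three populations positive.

B* ≈ 315, H* ≈ 20.5, C* ≈ 64.4

From dC/dt = 0: 0.00308H* = 0.0632, so H* = 20.5.
From dB/dt = 0: 0.44(1 - B*/622) = 0.0106·20.5, giving B* = 622·(1 - 0.494) = 315.
From dH/dt = 0: 0.003·315 - 0.374 = 0.00885C*, so C* = 0.57/0.00885 = 64.4.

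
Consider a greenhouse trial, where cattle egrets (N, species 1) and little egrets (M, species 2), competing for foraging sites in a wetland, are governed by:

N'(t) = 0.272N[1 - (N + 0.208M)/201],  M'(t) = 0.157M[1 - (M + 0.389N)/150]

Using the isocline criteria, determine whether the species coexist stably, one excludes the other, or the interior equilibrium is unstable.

stable coexistence

Compare the nullcline intercepts: K1/α12 = 201/0.208 = 966 > K2 = 150; K2/α21 = 150/0.389 = 386 > K1 = 201.
Since both inequalities hold, each species can invade when rare, so the interior equilibrium is stable.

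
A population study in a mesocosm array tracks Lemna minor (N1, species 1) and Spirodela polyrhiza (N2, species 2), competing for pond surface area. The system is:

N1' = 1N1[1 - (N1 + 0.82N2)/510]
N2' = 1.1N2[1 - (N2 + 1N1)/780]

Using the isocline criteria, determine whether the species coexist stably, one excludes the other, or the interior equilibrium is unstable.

Compare the nullcline intercepts: K1/α12 = 510/0.82 = 622 < K2 = 780; K2/α21 = 780/1 = 780 > K1 = 510.
Since the inequalities point opposite ways, species 2 can invade but species 1 cannot.

species 2 excludes species 1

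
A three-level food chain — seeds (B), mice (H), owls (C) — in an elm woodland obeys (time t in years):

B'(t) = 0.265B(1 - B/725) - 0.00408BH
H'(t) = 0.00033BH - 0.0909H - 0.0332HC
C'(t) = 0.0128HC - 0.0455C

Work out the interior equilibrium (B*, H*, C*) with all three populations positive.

From dC/dt = 0: 0.0128H* = 0.0455, so H* = 3.55.
From dB/dt = 0: 0.265(1 - B*/725) = 0.00408·3.55, giving B* = 725·(1 - 0.0547) = 685.
From dH/dt = 0: 0.00033·685 - 0.0909 = 0.0332C*, so C* = 0.135/0.0332 = 4.07.

B* ≈ 685, H* ≈ 3.55, C* ≈ 4.07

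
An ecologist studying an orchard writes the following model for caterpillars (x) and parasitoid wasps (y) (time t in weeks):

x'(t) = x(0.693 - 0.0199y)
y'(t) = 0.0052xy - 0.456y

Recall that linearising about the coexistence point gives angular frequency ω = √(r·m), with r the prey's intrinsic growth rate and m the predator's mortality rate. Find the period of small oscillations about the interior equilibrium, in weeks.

T ≈ 11.2 weeks

Here r = 0.693 and m = 0.456, so r·m = 0.316.
ω = √0.316 = 0.562 per week, hence T = 2π/ω ≈ 11.2 weeks.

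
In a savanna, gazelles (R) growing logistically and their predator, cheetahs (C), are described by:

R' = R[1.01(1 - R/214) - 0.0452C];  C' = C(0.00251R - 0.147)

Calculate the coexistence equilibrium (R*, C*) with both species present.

R* ≈ 58.6, C* ≈ 16.2

From dC/dt = 0 with C > 0: 0.00251R* = 0.147, so R* = 58.6.
Substitute into dR/dt = 0: 1.01(1 - 58.6/214) = 0.0452C*.
The bracket is 0.726, giving C* = 0.734/0.0452 = 16.2.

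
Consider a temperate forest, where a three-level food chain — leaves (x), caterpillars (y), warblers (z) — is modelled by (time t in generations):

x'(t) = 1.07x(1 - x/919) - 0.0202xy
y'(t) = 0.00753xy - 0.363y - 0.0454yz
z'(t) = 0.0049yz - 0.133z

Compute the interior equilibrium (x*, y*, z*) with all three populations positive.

x* ≈ 448, y* ≈ 27.1, z* ≈ 66.3

From dz/dt = 0: 0.0049y* = 0.133, so y* = 27.1.
From dx/dt = 0: 1.07(1 - x*/919) = 0.0202·27.1, giving x* = 919·(1 - 0.512) = 448.
From dy/dt = 0: 0.00753·448 - 0.363 = 0.0454z*, so z* = 3.01/0.0454 = 66.3.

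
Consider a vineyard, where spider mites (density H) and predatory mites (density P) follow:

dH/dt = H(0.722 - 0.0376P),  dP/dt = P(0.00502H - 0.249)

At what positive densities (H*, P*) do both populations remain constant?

Set dP/dt = 0 with P > 0: 0.00502H - 0.249 = 0, so H* = 0.249/0.00502 = 49.6.
Set dH/dt = 0 with H > 0: 0.722 - 0.0376P = 0, so P* = 0.722/0.0376 = 19.2.

H* ≈ 49.6, P* ≈ 19.2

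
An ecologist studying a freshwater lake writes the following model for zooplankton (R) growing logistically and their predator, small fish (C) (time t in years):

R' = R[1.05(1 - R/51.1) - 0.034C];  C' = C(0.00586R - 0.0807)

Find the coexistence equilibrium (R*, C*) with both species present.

R* ≈ 13.8, C* ≈ 22.6

From dC/dt = 0 with C > 0: 0.00586R* = 0.0807, so R* = 13.8.
Substitute into dR/dt = 0: 1.05(1 - 13.8/51.1) = 0.034C*.
The bracket is 0.731, giving C* = 0.767/0.034 = 22.6.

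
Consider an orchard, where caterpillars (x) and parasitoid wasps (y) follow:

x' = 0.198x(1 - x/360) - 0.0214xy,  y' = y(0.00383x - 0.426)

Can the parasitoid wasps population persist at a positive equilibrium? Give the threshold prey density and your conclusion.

The predator equation gives dy/dt > 0 only when x > 0.426/0.00383 = 111.
Without the predator, x → K = 360. Since 360 > 111, the predator can invade and persist.

Threshold x = 111; K > 111, so yes, the predator persists.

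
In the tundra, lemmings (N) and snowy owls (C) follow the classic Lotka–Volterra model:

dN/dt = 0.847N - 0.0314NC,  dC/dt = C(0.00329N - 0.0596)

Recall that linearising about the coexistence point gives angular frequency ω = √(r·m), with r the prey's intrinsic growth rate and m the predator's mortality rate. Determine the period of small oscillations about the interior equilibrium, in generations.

T ≈ 28 generations

Here r = 0.847 and m = 0.0596, so r·m = 0.0505.
ω = √0.0505 = 0.225 per generation, hence T = 2π/ω ≈ 28 generations.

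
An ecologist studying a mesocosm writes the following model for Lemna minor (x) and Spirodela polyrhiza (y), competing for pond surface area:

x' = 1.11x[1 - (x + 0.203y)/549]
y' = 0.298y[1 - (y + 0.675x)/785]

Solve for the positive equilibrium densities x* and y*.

Setting both brackets to zero gives the nullclines x + 0.203y = 549 and 0.675x + y = 785.
Substituting y = 785 - 0.675x into the first: x(1 - 0.203·0.675) = 549 - 0.203·785.
So x* = 390/0.863 = 452, and then y* = 785 - 0.675·452 = 480.

x* ≈ 452, y* ≈ 480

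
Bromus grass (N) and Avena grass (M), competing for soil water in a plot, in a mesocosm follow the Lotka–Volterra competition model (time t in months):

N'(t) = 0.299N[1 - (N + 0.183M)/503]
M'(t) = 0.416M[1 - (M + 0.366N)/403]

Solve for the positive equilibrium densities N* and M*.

N* ≈ 460, M* ≈ 235

Setting both brackets to zero gives the nullclines N + 0.183M = 503 and 0.366N + M = 403.
Substituting M = 403 - 0.366N into the first: N(1 - 0.183·0.366) = 503 - 0.183·403.
So N* = 429/0.933 = 460, and then M* = 403 - 0.366·460 = 235.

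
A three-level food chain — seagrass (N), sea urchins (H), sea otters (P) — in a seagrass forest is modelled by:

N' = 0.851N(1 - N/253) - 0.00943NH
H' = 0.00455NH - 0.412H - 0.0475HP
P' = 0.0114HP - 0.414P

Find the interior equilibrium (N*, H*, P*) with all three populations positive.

N* ≈ 151, H* ≈ 36.3, P* ≈ 5.81

From dP/dt = 0: 0.0114H* = 0.414, so H* = 36.3.
From dN/dt = 0: 0.851(1 - N*/253) = 0.00943·36.3, giving N* = 253·(1 - 0.402) = 151.
From dH/dt = 0: 0.00455·151 - 0.412 = 0.0475P*, so P* = 0.276/0.0475 = 5.81.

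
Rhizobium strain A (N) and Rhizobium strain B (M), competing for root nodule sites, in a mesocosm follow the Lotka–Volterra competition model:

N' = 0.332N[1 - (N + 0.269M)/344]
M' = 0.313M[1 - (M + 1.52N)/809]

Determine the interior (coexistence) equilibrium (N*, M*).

Setting both brackets to zero gives the nullclines N + 0.269M = 344 and 1.52N + M = 809.
Substituting M = 809 - 1.52N into the first: N(1 - 0.269·1.52) = 344 - 0.269·809.
So N* = 126/0.591 = 214, and then M* = 809 - 1.52·214 = 484.

N* ≈ 214, M* ≈ 484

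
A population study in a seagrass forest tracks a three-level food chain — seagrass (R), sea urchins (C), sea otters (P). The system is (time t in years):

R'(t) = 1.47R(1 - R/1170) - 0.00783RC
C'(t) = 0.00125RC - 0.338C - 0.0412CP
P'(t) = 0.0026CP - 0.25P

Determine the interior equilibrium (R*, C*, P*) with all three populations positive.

R* ≈ 571, C* ≈ 96.2, P* ≈ 9.11

From dP/dt = 0: 0.0026C* = 0.25, so C* = 96.2.
From dR/dt = 0: 1.47(1 - R*/1170) = 0.00783·96.2, giving R* = 1170·(1 - 0.512) = 571.
From dC/dt = 0: 0.00125·571 - 0.338 = 0.0412P*, so P* = 0.375/0.0412 = 9.11.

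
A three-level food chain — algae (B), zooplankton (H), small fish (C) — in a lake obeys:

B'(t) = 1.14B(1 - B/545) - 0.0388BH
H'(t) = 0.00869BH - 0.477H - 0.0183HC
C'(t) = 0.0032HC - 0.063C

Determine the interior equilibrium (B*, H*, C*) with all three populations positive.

From dC/dt = 0: 0.0032H* = 0.063, so H* = 19.7.
From dB/dt = 0: 1.14(1 - B*/545) = 0.0388·19.7, giving B* = 545·(1 - 0.67) = 180.
From dH/dt = 0: 0.00869·180 - 0.477 = 0.0183C*, so C* = 1.09/0.0183 = 59.3.

B* ≈ 180, H* ≈ 19.7, C* ≈ 59.3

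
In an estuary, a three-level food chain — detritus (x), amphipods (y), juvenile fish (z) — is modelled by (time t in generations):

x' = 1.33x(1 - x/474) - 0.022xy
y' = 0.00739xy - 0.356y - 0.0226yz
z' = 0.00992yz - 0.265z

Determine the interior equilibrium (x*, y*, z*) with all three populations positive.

x* ≈ 265, y* ≈ 26.7, z* ≈ 70.8

From dz/dt = 0: 0.00992y* = 0.265, so y* = 26.7.
From dx/dt = 0: 1.33(1 - x*/474) = 0.022·26.7, giving x* = 474·(1 - 0.442) = 265.
From dy/dt = 0: 0.00739·265 - 0.356 = 0.0226z*, so z* = 1.6/0.0226 = 70.8.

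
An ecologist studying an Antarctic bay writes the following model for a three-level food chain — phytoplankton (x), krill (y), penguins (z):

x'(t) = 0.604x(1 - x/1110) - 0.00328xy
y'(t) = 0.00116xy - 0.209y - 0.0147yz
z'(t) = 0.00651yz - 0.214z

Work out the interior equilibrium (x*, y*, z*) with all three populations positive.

From dz/dt = 0: 0.00651y* = 0.214, so y* = 32.9.
From dx/dt = 0: 0.604(1 - x*/1110) = 0.00328·32.9, giving x* = 1110·(1 - 0.179) = 912.
From dy/dt = 0: 0.00116·912 - 0.209 = 0.0147z*, so z* = 0.849/0.0147 = 57.7.

x* ≈ 912, y* ≈ 32.9, z* ≈ 57.7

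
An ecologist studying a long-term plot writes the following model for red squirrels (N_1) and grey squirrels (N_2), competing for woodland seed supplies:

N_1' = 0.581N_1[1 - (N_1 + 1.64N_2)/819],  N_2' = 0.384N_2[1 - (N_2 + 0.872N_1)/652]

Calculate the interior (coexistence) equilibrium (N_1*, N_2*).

N_1* ≈ 582, N_2* ≈ 145

Setting both brackets to zero gives the nullclines N_1 + 1.64N_2 = 819 and 0.872N_1 + N_2 = 652.
Substituting N_2 = 652 - 0.872N_1 into the first: N_1(1 - 1.64·0.872) = 819 - 1.64·652.
So N_1* = -250/-0.43 = 582, and then N_2* = 652 - 0.872·582 = 145.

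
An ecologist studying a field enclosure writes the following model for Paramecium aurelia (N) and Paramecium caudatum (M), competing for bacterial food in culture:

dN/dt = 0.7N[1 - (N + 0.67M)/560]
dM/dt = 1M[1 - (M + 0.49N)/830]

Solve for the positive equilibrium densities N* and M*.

Setting both brackets to zero gives the nullclines N + 0.67M = 560 and 0.49N + M = 830.
Substituting M = 830 - 0.49N into the first: N(1 - 0.67·0.49) = 560 - 0.67·830.
So N* = 3.9/0.672 = 5.81, and then M* = 830 - 0.49·5.81 = 827.

N* ≈ 5.81, M* ≈ 827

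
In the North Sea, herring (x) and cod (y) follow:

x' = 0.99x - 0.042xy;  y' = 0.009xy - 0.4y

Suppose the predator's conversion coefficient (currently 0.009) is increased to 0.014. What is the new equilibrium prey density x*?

At the interior fixed point, setting dy/dt = 0 with y > 0 fixes x* = (predator death rate)/(xy coefficient) — independent of the other coefficients.
With the change, x* = 0.4/0.014 = 28.6; it falls from 44.4.

x* ≈ 28.6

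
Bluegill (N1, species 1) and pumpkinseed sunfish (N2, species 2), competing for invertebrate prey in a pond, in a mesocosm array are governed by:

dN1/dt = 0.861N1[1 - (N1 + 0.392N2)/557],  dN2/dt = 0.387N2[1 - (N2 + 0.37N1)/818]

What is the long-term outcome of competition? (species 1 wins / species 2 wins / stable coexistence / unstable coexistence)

stable coexistence

Compare the nullcline intercepts: K1/α12 = 557/0.392 = 1420 > K2 = 818; K2/α21 = 818/0.37 = 2210 > K1 = 557.
Since both inequalities hold, each species can invade when rare, so the interior equilibrium is stable.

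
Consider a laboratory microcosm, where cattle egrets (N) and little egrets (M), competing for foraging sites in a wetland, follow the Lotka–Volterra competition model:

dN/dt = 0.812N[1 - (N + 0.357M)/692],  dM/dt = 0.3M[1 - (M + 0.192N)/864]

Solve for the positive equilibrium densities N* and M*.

Setting both brackets to zero gives the nullclines N + 0.357M = 692 and 0.192N + M = 864.
Substituting M = 864 - 0.192N into the first: N(1 - 0.357·0.192) = 692 - 0.357·864.
So N* = 384/0.931 = 412, and then M* = 864 - 0.192·412 = 785.

N* ≈ 412, M* ≈ 785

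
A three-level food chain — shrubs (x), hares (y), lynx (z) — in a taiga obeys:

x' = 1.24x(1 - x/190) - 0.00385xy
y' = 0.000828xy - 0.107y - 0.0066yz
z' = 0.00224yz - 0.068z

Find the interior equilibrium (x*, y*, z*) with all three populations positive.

From dz/dt = 0: 0.00224y* = 0.068, so y* = 30.4.
From dx/dt = 0: 1.24(1 - x*/190) = 0.00385·30.4, giving x* = 190·(1 - 0.0943) = 172.
From dy/dt = 0: 0.000828·172 - 0.107 = 0.0066z*, so z* = 0.0355/0.0066 = 5.38.

x* ≈ 172, y* ≈ 30.4, z* ≈ 5.38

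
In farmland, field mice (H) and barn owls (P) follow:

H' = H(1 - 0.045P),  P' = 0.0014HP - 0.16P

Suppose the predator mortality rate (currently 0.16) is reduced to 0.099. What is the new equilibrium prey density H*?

At the interior fixed point, setting dP/dt = 0 with P > 0 fixes H* = (predator death rate)/(HP coefficient) — independent of the other coefficients.
With the change, H* = 0.099/0.0014 = 70.7; it falls from 114.

H* ≈ 70.7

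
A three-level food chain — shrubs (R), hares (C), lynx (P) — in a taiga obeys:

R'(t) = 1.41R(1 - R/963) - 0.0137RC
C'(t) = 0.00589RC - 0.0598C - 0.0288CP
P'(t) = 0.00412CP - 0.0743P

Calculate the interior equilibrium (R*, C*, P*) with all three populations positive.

From dP/dt = 0: 0.00412C* = 0.0743, so C* = 18.
From dR/dt = 0: 1.41(1 - R*/963) = 0.0137·18, giving R* = 963·(1 - 0.175) = 794.
From dC/dt = 0: 0.00589·794 - 0.0598 = 0.0288P*, so P* = 4.62/0.0288 = 160.

R* ≈ 794, C* ≈ 18, P* ≈ 160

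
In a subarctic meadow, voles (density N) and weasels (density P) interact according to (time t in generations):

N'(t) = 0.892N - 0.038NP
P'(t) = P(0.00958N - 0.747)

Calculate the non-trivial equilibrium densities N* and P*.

N* ≈ 78, P* ≈ 23.5

Set dP/dt = 0 with P > 0: 0.00958N - 0.747 = 0, so N* = 0.747/0.00958 = 78.
Set dN/dt = 0 with N > 0: 0.892 - 0.038P = 0, so P* = 0.892/0.038 = 23.5.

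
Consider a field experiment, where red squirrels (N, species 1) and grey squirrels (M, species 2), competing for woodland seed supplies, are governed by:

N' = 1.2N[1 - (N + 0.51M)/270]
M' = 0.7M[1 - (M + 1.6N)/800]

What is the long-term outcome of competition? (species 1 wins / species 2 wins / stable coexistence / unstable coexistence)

Compare the nullcline intercepts: K1/α12 = 270/0.51 = 529 < K2 = 800; K2/α21 = 800/1.6 = 500 > K1 = 270.
Since the inequalities point opposite ways, species 2 can invade but species 1 cannot.

species 2 excludes species 1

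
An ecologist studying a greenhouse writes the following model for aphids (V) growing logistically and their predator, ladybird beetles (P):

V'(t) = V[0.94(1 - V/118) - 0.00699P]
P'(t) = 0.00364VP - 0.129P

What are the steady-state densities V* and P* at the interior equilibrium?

V* ≈ 35.4, P* ≈ 94.1

From dP/dt = 0 with P > 0: 0.00364V* = 0.129, so V* = 35.4.
Substitute into dV/dt = 0: 0.94(1 - 35.4/118) = 0.00699P*.
The bracket is 0.7, giving P* = 0.658/0.00699 = 94.1.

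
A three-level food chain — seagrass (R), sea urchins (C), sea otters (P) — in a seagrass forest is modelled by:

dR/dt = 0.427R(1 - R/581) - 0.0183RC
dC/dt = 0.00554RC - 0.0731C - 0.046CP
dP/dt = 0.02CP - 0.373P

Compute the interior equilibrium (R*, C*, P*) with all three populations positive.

From dP/dt = 0: 0.02C* = 0.373, so C* = 18.6.
From dR/dt = 0: 0.427(1 - R*/581) = 0.0183·18.6, giving R* = 581·(1 - 0.799) = 117.
From dC/dt = 0: 0.00554·117 - 0.0731 = 0.046P*, so P* = 0.573/0.046 = 12.5.

R* ≈ 117, C* ≈ 18.6, P* ≈ 12.5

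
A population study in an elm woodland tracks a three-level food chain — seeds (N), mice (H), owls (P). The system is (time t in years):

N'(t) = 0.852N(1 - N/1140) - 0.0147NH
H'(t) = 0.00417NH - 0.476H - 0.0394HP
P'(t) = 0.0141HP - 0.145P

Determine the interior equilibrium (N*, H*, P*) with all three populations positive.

From dP/dt = 0: 0.0141H* = 0.145, so H* = 10.3.
From dN/dt = 0: 0.852(1 - N*/1140) = 0.0147·10.3, giving N* = 1140·(1 - 0.177) = 938.
From dH/dt = 0: 0.00417·938 - 0.476 = 0.0394P*, so P* = 3.43/0.0394 = 87.2.

N* ≈ 938, H* ≈ 10.3, P* ≈ 87.2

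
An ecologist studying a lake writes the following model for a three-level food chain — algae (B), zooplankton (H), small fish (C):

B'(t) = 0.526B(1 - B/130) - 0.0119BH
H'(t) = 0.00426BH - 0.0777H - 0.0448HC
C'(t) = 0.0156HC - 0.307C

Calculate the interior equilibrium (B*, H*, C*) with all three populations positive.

B* ≈ 72.1, H* ≈ 19.7, C* ≈ 5.12

From dC/dt = 0: 0.0156H* = 0.307, so H* = 19.7.
From dB/dt = 0: 0.526(1 - B*/130) = 0.0119·19.7, giving B* = 130·(1 - 0.445) = 72.1.
From dH/dt = 0: 0.00426·72.1 - 0.0777 = 0.0448C*, so C* = 0.23/0.0448 = 5.12.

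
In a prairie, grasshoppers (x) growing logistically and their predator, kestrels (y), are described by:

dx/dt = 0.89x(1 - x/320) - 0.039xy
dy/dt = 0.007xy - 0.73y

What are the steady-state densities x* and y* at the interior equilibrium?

From dy/dt = 0 with y > 0: 0.007x* = 0.73, so x* = 104.
Substitute into dx/dt = 0: 0.89(1 - 104/320) = 0.039y*.
The bracket is 0.674, giving y* = 0.6/0.039 = 15.4.

x* ≈ 104, y* ≈ 15.4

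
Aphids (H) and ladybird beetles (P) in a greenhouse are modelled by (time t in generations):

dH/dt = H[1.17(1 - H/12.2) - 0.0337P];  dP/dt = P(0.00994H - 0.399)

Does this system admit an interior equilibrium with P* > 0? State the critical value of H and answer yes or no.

Threshold H = 40.1; K < 40.1, so no, the predator goes extinct.

The predator equation gives dP/dt > 0 only when H > 0.399/0.00994 = 40.1.
Without the predator, H → K = 12.2. Since 12.2 < 40.1, the predator cannot invade.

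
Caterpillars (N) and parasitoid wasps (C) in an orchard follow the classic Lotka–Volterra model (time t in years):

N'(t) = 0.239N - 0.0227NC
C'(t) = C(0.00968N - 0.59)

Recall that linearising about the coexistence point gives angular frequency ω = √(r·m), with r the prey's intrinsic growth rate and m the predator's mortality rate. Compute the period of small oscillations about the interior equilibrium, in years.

T ≈ 16.7 years

Here r = 0.239 and m = 0.59, so r·m = 0.141.
ω = √0.141 = 0.376 per year, hence T = 2π/ω ≈ 16.7 years.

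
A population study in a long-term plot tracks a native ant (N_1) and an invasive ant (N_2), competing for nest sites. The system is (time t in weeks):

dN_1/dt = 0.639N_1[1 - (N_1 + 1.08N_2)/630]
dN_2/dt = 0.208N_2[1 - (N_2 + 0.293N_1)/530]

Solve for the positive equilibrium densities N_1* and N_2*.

N_1* ≈ 84.3, N_2* ≈ 505

Setting both brackets to zero gives the nullclines N_1 + 1.08N_2 = 630 and 0.293N_1 + N_2 = 530.
Substituting N_2 = 530 - 0.293N_1 into the first: N_1(1 - 1.08·0.293) = 630 - 1.08·530.
So N_1* = 57.6/0.684 = 84.3, and then N_2* = 530 - 0.293·84.3 = 505.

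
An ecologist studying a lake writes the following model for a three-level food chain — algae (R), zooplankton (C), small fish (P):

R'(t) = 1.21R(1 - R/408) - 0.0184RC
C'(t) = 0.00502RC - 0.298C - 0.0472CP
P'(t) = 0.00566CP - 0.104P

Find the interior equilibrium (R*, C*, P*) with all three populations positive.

R* ≈ 294, C* ≈ 18.4, P* ≈ 25

From dP/dt = 0: 0.00566C* = 0.104, so C* = 18.4.
From dR/dt = 0: 1.21(1 - R*/408) = 0.0184·18.4, giving R* = 408·(1 - 0.279) = 294.
From dC/dt = 0: 0.00502·294 - 0.298 = 0.0472P*, so P* = 1.18/0.0472 = 25.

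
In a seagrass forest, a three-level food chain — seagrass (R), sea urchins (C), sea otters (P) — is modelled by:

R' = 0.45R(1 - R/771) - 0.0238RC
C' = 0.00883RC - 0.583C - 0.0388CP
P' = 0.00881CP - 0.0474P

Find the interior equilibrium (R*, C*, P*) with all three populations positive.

From dP/dt = 0: 0.00881C* = 0.0474, so C* = 5.38.
From dR/dt = 0: 0.45(1 - R*/771) = 0.0238·5.38, giving R* = 771·(1 - 0.285) = 552.
From dC/dt = 0: 0.00883·552 - 0.583 = 0.0388P*, so P* = 4.29/0.0388 = 111.

R* ≈ 552, C* ≈ 5.38, P* ≈ 111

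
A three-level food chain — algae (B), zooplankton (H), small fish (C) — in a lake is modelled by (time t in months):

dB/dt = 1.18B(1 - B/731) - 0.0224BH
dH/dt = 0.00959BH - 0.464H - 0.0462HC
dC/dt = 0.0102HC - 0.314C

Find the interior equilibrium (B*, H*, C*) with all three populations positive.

B* ≈ 304, H* ≈ 30.8, C* ≈ 53

From dC/dt = 0: 0.0102H* = 0.314, so H* = 30.8.
From dB/dt = 0: 1.18(1 - B*/731) = 0.0224·30.8, giving B* = 731·(1 - 0.584) = 304.
From dH/dt = 0: 0.00959·304 - 0.464 = 0.0462C*, so C* = 2.45/0.0462 = 53.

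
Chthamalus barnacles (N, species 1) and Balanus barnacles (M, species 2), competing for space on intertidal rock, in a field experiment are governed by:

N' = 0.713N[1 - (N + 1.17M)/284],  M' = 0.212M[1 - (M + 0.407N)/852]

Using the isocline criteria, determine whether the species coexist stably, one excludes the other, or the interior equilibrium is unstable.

species 2 excludes species 1

Compare the nullcline intercepts: K1/α12 = 284/1.17 = 243 < K2 = 852; K2/α21 = 852/0.407 = 2090 > K1 = 284.
Since the inequalities point opposite ways, species 2 can invade but species 1 cannot.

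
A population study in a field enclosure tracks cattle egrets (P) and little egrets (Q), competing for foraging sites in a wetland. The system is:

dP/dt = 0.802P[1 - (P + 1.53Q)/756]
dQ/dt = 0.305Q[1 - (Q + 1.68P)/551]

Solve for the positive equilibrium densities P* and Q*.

Setting both brackets to zero gives the nullclines P + 1.53Q = 756 and 1.68P + Q = 551.
Substituting Q = 551 - 1.68P into the first: P(1 - 1.53·1.68) = 756 - 1.53·551.
So P* = -87/-1.57 = 55.4, and then Q* = 551 - 1.68·55.4 = 458.

P* ≈ 55.4, Q* ≈ 458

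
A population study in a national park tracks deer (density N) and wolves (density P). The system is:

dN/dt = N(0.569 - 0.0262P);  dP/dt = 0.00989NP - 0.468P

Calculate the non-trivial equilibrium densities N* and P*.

Set dP/dt = 0 with P > 0: 0.00989N - 0.468 = 0, so N* = 0.468/0.00989 = 47.3.
Set dN/dt = 0 with N > 0: 0.569 - 0.0262P = 0, so P* = 0.569/0.0262 = 21.7.

N* ≈ 47.3, P* ≈ 21.7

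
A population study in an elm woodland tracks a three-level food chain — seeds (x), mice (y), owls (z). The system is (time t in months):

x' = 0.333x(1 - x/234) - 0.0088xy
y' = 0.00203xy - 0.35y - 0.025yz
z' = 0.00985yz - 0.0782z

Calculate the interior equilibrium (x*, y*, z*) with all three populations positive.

From dz/dt = 0: 0.00985y* = 0.0782, so y* = 7.94.
From dx/dt = 0: 0.333(1 - x*/234) = 0.0088·7.94, giving x* = 234·(1 - 0.21) = 185.
From dy/dt = 0: 0.00203·185 - 0.35 = 0.025z*, so z* = 0.0254/0.025 = 1.01.

x* ≈ 185, y* ≈ 7.94, z* ≈ 1.01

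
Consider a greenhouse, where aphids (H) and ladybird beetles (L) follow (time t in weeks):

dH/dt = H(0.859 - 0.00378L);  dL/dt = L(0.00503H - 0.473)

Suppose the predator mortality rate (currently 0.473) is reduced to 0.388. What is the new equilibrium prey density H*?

At the interior fixed point, setting dL/dt = 0 with L > 0 fixes H* = (predator death rate)/(HL coefficient) — independent of the other coefficients.
With the change, H* = 0.388/0.00503 = 77.1; it falls from 94.

H* ≈ 77.1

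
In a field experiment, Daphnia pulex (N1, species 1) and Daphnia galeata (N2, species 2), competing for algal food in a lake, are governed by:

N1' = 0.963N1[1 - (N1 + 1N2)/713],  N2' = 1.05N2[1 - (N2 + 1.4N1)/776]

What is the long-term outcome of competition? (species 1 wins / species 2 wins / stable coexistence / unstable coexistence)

Compare the nullcline intercepts: K1/α12 = 713/1 = 713 < K2 = 776; K2/α21 = 776/1.4 = 554 < K1 = 713.
Since both are reversed, neither can invade when rare; the interior point is a saddle.

unstable coexistence (outcome depends on initial conditions)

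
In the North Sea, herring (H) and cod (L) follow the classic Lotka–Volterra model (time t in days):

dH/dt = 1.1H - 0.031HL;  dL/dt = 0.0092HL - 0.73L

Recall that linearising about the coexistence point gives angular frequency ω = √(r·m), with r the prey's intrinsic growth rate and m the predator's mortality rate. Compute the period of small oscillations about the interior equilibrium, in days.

T ≈ 7.01 days

Here r = 1.1 and m = 0.73, so r·m = 0.803.
ω = √0.803 = 0.896 per day, hence T = 2π/ω ≈ 7.01 days.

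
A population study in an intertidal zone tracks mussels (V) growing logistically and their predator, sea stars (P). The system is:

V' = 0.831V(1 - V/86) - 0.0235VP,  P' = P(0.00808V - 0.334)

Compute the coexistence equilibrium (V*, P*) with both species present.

From dP/dt = 0 with P > 0: 0.00808V* = 0.334, so V* = 41.3.
Substitute into dV/dt = 0: 0.831(1 - 41.3/86) = 0.0235P*.
The bracket is 0.519, giving P* = 0.432/0.0235 = 18.4.

V* ≈ 41.3, P* ≈ 18.4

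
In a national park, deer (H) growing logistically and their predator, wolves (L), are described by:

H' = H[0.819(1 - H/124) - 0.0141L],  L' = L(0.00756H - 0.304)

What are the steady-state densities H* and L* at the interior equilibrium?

From dL/dt = 0 with L > 0: 0.00756H* = 0.304, so H* = 40.2.
Substitute into dH/dt = 0: 0.819(1 - 40.2/124) = 0.0141L*.
The bracket is 0.676, giving L* = 0.553/0.0141 = 39.2.

H* ≈ 40.2, L* ≈ 39.2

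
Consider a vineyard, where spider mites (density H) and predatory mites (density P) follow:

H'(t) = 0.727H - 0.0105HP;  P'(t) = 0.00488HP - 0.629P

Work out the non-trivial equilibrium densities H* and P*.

H* ≈ 129, P* ≈ 69.2

Set dP/dt = 0 with P > 0: 0.00488H - 0.629 = 0, so H* = 0.629/0.00488 = 129.
Set dH/dt = 0 with H > 0: 0.727 - 0.0105P = 0, so P* = 0.727/0.0105 = 69.2.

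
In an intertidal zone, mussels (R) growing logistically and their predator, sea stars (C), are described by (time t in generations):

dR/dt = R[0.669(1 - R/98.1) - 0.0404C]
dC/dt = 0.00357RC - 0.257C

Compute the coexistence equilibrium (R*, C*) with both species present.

R* ≈ 72, C* ≈ 4.41

From dC/dt = 0 with C > 0: 0.00357R* = 0.257, so R* = 72.
Substitute into dR/dt = 0: 0.669(1 - 72/98.1) = 0.0404C*.
The bracket is 0.266, giving C* = 0.178/0.0404 = 4.41.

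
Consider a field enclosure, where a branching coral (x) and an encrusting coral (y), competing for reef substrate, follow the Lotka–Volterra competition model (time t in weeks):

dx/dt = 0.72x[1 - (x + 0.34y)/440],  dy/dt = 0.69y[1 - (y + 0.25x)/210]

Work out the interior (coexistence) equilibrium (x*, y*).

Setting both brackets to zero gives the nullclines x + 0.34y = 440 and 0.25x + y = 210.
Substituting y = 210 - 0.25x into the first: x(1 - 0.34·0.25) = 440 - 0.34·210.
So x* = 369/0.915 = 403, and then y* = 210 - 0.25·403 = 109.

x* ≈ 403, y* ≈ 109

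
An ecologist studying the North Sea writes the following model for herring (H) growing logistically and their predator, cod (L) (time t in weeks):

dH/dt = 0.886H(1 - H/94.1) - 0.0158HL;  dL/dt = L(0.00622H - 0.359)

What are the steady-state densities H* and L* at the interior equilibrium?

From dL/dt = 0 with L > 0: 0.00622H* = 0.359, so H* = 57.7.
Substitute into dH/dt = 0: 0.886(1 - 57.7/94.1) = 0.0158L*.
The bracket is 0.387, giving L* = 0.343/0.0158 = 21.7.

H* ≈ 57.7, L* ≈ 21.7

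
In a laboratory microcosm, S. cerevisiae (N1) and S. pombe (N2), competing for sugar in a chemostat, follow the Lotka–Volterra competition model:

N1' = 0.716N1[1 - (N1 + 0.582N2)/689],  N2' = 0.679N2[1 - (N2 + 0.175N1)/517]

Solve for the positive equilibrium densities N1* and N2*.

Setting both brackets to zero gives the nullclines N1 + 0.582N2 = 689 and 0.175N1 + N2 = 517.
Substituting N2 = 517 - 0.175N1 into the first: N1(1 - 0.582·0.175) = 689 - 0.582·517.
So N1* = 388/0.898 = 432, and then N2* = 517 - 0.175·432 = 441.

N1* ≈ 432, N2* ≈ 441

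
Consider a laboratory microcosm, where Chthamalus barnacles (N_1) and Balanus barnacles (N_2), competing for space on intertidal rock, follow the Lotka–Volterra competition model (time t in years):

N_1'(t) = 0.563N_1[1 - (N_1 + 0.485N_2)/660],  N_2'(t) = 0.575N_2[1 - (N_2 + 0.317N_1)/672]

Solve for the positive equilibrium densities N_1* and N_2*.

Setting both brackets to zero gives the nullclines N_1 + 0.485N_2 = 660 and 0.317N_1 + N_2 = 672.
Substituting N_2 = 672 - 0.317N_1 into the first: N_1(1 - 0.485·0.317) = 660 - 0.485·672.
So N_1* = 334/0.846 = 395, and then N_2* = 672 - 0.317·395 = 547.

N_1* ≈ 395, N_2* ≈ 547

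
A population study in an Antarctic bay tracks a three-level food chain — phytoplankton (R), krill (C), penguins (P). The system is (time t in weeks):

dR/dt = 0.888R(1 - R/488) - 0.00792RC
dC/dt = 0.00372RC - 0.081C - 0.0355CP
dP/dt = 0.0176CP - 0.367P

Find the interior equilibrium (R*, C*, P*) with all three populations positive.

R* ≈ 397, C* ≈ 20.9, P* ≈ 39.3

From dP/dt = 0: 0.0176C* = 0.367, so C* = 20.9.
From dR/dt = 0: 0.888(1 - R*/488) = 0.00792·20.9, giving R* = 488·(1 - 0.186) = 397.
From dC/dt = 0: 0.00372·397 - 0.081 = 0.0355P*, so P* = 1.4/0.0355 = 39.3.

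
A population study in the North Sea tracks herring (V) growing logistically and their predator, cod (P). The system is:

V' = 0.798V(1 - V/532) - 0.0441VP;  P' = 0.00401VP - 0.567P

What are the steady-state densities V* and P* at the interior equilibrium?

V* ≈ 141, P* ≈ 13.3

From dP/dt = 0 with P > 0: 0.00401V* = 0.567, so V* = 141.
Substitute into dV/dt = 0: 0.798(1 - 141/532) = 0.0441P*.
The bracket is 0.734, giving P* = 0.586/0.0441 = 13.3.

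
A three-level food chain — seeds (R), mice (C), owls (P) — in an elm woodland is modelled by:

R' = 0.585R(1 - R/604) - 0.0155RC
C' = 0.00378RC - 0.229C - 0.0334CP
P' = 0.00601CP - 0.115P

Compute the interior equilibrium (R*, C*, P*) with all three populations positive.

From dP/dt = 0: 0.00601C* = 0.115, so C* = 19.1.
From dR/dt = 0: 0.585(1 - R*/604) = 0.0155·19.1, giving R* = 604·(1 - 0.507) = 298.
From dC/dt = 0: 0.00378·298 - 0.229 = 0.0334P*, so P* = 0.897/0.0334 = 26.8.

R* ≈ 298, C* ≈ 19.1, P* ≈ 26.8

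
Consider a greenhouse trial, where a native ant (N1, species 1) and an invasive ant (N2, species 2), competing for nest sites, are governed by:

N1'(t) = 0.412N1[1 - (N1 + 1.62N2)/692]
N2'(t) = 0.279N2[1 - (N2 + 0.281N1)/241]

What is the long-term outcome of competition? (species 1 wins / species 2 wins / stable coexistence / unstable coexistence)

stable coexistence

Compare the nullcline intercepts: K1/α12 = 692/1.62 = 427 > K2 = 241; K2/α21 = 241/0.281 = 858 > K1 = 692.
Since both inequalities hold, each species can invade when rare, so the interior equilibrium is stable.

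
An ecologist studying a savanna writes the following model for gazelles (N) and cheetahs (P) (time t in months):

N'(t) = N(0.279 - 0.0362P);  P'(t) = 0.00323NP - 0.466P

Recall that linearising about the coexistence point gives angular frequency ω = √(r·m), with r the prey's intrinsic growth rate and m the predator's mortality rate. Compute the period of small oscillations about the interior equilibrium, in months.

T ≈ 17.4 months

Here r = 0.279 and m = 0.466, so r·m = 0.13.
ω = √0.13 = 0.361 per month, hence T = 2π/ω ≈ 17.4 months.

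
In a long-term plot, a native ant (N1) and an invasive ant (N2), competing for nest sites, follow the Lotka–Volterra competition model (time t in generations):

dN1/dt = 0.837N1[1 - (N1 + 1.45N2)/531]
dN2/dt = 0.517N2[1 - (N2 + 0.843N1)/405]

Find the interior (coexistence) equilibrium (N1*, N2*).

Setting both brackets to zero gives the nullclines N1 + 1.45N2 = 531 and 0.843N1 + N2 = 405.
Substituting N2 = 405 - 0.843N1 into the first: N1(1 - 1.45·0.843) = 531 - 1.45·405.
So N1* = -56.2/-0.222 = 253, and then N2* = 405 - 0.843·253 = 192.

N1* ≈ 253, N2* ≈ 192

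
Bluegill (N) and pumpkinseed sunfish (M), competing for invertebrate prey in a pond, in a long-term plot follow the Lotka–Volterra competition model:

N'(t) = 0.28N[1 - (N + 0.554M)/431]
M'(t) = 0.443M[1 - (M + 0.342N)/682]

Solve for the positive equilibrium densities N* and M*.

Setting both brackets to zero gives the nullclines N + 0.554M = 431 and 0.342N + M = 682.
Substituting M = 682 - 0.342N into the first: N(1 - 0.554·0.342) = 431 - 0.554·682.
So N* = 53.2/0.811 = 65.6, and then M* = 682 - 0.342·65.6 = 660.

N* ≈ 65.6, M* ≈ 660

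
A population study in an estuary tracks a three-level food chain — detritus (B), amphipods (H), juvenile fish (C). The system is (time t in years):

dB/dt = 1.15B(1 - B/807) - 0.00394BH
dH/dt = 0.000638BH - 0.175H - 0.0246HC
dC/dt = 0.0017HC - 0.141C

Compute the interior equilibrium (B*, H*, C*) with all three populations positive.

From dC/dt = 0: 0.0017H* = 0.141, so H* = 82.9.
From dB/dt = 0: 1.15(1 - B*/807) = 0.00394·82.9, giving B* = 807·(1 - 0.284) = 578.
From dH/dt = 0: 0.000638·578 - 0.175 = 0.0246C*, so C* = 0.194/0.0246 = 7.87.

B* ≈ 578, H* ≈ 82.9, C* ≈ 7.87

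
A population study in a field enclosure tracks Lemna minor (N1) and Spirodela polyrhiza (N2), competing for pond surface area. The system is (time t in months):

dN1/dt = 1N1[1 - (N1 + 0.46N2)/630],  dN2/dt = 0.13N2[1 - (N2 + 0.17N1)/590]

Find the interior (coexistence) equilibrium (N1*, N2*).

N1* ≈ 389, N2* ≈ 524

Setting both brackets to zero gives the nullclines N1 + 0.46N2 = 630 and 0.17N1 + N2 = 590.
Substituting N2 = 590 - 0.17N1 into the first: N1(1 - 0.46·0.17) = 630 - 0.46·590.
So N1* = 359/0.922 = 389, and then N2* = 590 - 0.17·389 = 524.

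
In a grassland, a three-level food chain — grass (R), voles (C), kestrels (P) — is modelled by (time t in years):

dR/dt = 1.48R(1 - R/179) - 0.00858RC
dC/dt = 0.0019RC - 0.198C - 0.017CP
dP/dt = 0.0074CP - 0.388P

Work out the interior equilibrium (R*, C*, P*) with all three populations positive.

From dP/dt = 0: 0.0074C* = 0.388, so C* = 52.4.
From dR/dt = 0: 1.48(1 - R*/179) = 0.00858·52.4, giving R* = 179·(1 - 0.304) = 125.
From dC/dt = 0: 0.0019·125 - 0.198 = 0.017P*, so P* = 0.0387/0.017 = 2.28.

R* ≈ 125, C* ≈ 52.4, P* ≈ 2.28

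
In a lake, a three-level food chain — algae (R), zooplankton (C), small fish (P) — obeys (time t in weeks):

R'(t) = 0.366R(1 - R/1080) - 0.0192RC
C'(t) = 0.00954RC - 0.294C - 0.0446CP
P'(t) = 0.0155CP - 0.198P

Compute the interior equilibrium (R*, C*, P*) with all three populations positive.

From dP/dt = 0: 0.0155C* = 0.198, so C* = 12.8.
From dR/dt = 0: 0.366(1 - R*/1080) = 0.0192·12.8, giving R* = 1080·(1 - 0.67) = 356.
From dC/dt = 0: 0.00954·356 - 0.294 = 0.0446P*, so P* = 3.1/0.0446 = 69.6.

R* ≈ 356, C* ≈ 12.8, P* ≈ 69.6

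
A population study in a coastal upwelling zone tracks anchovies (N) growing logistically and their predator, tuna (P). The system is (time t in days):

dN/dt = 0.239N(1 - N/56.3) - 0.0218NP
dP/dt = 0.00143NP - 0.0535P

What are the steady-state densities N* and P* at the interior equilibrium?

From dP/dt = 0 with P > 0: 0.00143N* = 0.0535, so N* = 37.4.
Substitute into dN/dt = 0: 0.239(1 - 37.4/56.3) = 0.0218P*.
The bracket is 0.335, giving P* = 0.0802/0.0218 = 3.68.

N* ≈ 37.4, P* ≈ 3.68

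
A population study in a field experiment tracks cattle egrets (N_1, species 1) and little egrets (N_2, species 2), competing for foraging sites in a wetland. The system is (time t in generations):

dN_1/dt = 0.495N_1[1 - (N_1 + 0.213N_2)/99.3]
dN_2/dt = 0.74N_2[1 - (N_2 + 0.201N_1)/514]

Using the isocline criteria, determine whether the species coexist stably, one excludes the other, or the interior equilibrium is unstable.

species 2 excludes species 1

Compare the nullcline intercepts: K1/α12 = 99.3/0.213 = 466 < K2 = 514; K2/α21 = 514/0.201 = 2560 > K1 = 99.3.
Since the inequalities point opposite ways, species 2 can invade but species 1 cannot.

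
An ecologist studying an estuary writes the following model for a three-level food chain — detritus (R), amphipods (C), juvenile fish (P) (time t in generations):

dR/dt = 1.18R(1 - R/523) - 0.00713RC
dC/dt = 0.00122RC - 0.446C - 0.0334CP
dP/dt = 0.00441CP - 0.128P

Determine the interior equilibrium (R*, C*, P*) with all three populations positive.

R* ≈ 431, C* ≈ 29, P* ≈ 2.4

From dP/dt = 0: 0.00441C* = 0.128, so C* = 29.
From dR/dt = 0: 1.18(1 - R*/523) = 0.00713·29, giving R* = 523·(1 - 0.175) = 431.
From dC/dt = 0: 0.00122·431 - 0.446 = 0.0334P*, so P* = 0.0802/0.0334 = 2.4.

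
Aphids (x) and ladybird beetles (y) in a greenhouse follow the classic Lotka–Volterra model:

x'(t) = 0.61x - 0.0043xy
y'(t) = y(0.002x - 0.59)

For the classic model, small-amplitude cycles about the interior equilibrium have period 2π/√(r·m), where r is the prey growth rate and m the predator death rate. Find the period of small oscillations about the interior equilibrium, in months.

T ≈ 10.5 months

Here r = 0.61 and m = 0.59, so r·m = 0.36.
ω = √0.36 = 0.6 per month, hence T = 2π/ω ≈ 10.5 months.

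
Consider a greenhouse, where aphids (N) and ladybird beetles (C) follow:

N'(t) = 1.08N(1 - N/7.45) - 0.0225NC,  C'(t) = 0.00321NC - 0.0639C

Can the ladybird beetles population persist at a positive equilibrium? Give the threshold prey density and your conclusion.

Threshold N = 19.9; K < 19.9, so no, the predator goes extinct.

The predator equation gives dC/dt > 0 only when N > 0.0639/0.00321 = 19.9.
Without the predator, N → K = 7.45. Since 7.45 < 19.9, the predator cannot invade.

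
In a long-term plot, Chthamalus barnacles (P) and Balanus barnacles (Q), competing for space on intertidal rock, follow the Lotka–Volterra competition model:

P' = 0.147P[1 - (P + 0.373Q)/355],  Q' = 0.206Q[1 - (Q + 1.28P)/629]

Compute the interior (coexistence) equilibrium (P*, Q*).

P* ≈ 230, Q* ≈ 334

Setting both brackets to zero gives the nullclines P + 0.373Q = 355 and 1.28P + Q = 629.
Substituting Q = 629 - 1.28P into the first: P(1 - 0.373·1.28) = 355 - 0.373·629.
So P* = 120/0.523 = 230, and then Q* = 629 - 1.28·230 = 334.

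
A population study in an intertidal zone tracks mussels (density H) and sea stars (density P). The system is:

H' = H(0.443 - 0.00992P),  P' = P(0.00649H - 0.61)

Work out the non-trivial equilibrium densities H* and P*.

H* ≈ 94, P* ≈ 44.7

Set dP/dt = 0 with P > 0: 0.00649H - 0.61 = 0, so H* = 0.61/0.00649 = 94.
Set dH/dt = 0 with H > 0: 0.443 - 0.00992P = 0, so P* = 0.443/0.00992 = 44.7.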